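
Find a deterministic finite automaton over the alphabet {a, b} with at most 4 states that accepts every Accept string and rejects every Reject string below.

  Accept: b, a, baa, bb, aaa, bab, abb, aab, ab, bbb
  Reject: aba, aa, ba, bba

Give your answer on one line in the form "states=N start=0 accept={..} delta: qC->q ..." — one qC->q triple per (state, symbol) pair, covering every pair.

Fold the examples into a partial DFA from state 0: repeatedly fix the first undefined (state, symbol) met by the shortest-then-alphabetical prefix, trying targets in increasing order and rejecting any under which an Accept and a Reject string meet in one state with the same remainder; add a state when all current targets are rejected. Accepting states are where Accept strings end.
a: 0a undefined. 0a->0: no, a/aa meet in 0. Open state 1: 0a->1.
b: 0b undefined. 0b->0: no, a/ba meet in 1. 0b->1: ok.
aa: 1a undefined. 1a->0: ok.
ab: 1b undefined. 1b->0: no, b/aba meet in 1. 1b->1: ok.
All examples now run through 2 states with every (state, symbol) defined. Accept strings end in {1}, Reject strings end in {0}; accept={1}.

states=2 start=0 accept={1} delta: 0a->1 0b->1 1a->0 1b->1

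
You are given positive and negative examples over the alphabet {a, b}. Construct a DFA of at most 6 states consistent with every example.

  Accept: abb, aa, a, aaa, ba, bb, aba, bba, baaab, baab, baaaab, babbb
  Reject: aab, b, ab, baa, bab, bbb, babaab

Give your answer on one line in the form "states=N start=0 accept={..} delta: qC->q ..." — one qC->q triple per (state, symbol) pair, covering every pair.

Grow the machine one transition at a time. Run the examples from 0; the earliest place one falls off (shortest prefix, ties alphabetical) gets sent to the lowest-numbered state that keeps every Accept/Reject pair distinguishable — a pair clashes when both reach the same state with identical unread suffix — and to a fresh state only if none does.
a: 0a undefined. 0a->0: ok.
b: 0b undefined. 0b->0: no, abb/aab meet in 0. Open state 1: 0b->1.
ba: 1a undefined. 1a->0: no, aa/baa meet in 0. 1a->1: no, abb/bab meet in 1 with "b" left. Open state 2: 1a->2.
bb: 1b undefined. 1b->0: ok.
baa: 2a undefined. 2a->0: no, abb/baa meet in 0. 2a->1: no, baaab/bab meet in 2 with "b" left. 2a->2: no, ba/baa meet in 2. Open state 3: 2a->3.
bab: 2b undefined. 2b->0: no, abb/bab meet in 0. 2b->1: no, baab/babaab meet in 3 with "b" left. 2b->2: no, ba/bab meet in 2. 2b->3: no, baaaab/babaab meet in 3 with "aab" left. Open state 4: 2b->4.
baaa: 3a undefined. 3a->0: no, baaab/aab meet in 1. 3a->1: no, baaaab/bab meet in 4. 3a->2: no, baaab/bab meet in 4. 3a->3: ok.
baab: 3b undefined. 3b->0: ok.
baba: 4a undefined. 4a->0: ok.
babb: 4b undefined. 4b->0: no, babbb/aab meet in 1. 4b->1: ok.
All examples now run through 5 states with every (state, symbol) defined. Accept strings end in {0,2}, Reject strings end in {1,3,4}; accept={0,2}.

states=5 start=0 accept={0,2} delta: 0a->0 0b->1 1a->2 1b->0 2a->3 2b->4 3a->3 3b->0 4a->0 4b->1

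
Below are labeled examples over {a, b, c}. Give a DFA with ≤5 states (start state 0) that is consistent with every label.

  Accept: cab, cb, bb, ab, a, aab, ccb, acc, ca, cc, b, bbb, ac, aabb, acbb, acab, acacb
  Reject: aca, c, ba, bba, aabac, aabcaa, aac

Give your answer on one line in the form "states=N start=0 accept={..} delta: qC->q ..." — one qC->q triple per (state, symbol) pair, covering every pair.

states=5 start=0 accept={1,3} delta: 0a->1 0b->1 0c->2 1a->0 1b->1 1c->3 2a->1 2b->1 2c->1 3a->4 3b->0 3c->1 4a->0 4b->1 4c->0

State merging on the prefix tree: take the shortest (then alphabetical) example prefix whose next move is undefined and point that move at state 0, else 1, else 2, ...; a target is out if some Accept/Reject pair would then sit in one state with the same input left (inseparable). If every existing state is out, open a new one.
a: 0a undefined. 0a->0: no, ca/aca meet in 0 with "ca" left. Open state 1: 0a->1.
b: 0b undefined. 0b->0: no, a/ba meet in 1. 0b->1: ok.
c: 0c undefined. 0c->0: no, cc/c meet in 0. 0c->1: no, a/c meet in 1. Open state 2: 0c->2.
aa: 1a undefined. 1a->0: ok.
ab: 1b undefined. 1b->0: no, bb/ba meet in 0. 1b->1: ok.
ac: 1c undefined. 1c->0: no, bb/aca meet in 1. 1c->1: no, bb/aabcaa meet in 1. 1c->2: no, ca/aca meet in 2 with "a" left. Open state 3: 1c->3.
ca: 2a undefined. 2a->0: no, ca/ba meet in 0. 2a->1: ok.
cb: 2b undefined. 2b->0: no, cb/ba meet in 0. 2b->1: ok.
cc: 2c undefined. 2c->0: no, cc/ba meet in 0. 2c->1: ok.
aca: 3a undefined. 3a->0: no, cab/aabcaa meet in 1. 3a->1: no, cab/aca meet in 1. 3a->2: no, cab/aabcaa meet in 1. 3a->3: no, ac/aca meet in 3. Open state 4: 3a->4.
acb: 3b undefined. 3b->0: ok.
acc: 3c undefined. 3c->0: no, acc/ba meet in 0. 3c->1: ok.
acab: 4b undefined. 4b->0: no, acab/ba meet in 0. 4b->1: ok.
acac: 4c undefined. 4c->0: ok.
aabcaa: 4a undefined. 4a->0: ok.
All examples now run through 5 states with every (state, symbol) defined. Accept strings end in {1,3}, Reject strings end in {0,2,4}; accept={1,3}.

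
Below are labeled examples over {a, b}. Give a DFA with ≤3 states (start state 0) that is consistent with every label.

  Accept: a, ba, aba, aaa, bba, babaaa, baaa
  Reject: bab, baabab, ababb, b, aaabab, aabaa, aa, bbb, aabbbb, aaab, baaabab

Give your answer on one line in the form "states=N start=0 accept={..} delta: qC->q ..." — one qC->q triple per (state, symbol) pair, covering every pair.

Grow the machine one transition at a time. Run the examples from 0; the earliest place one falls off (shortest prefix, ties alphabetical) gets sent to the lowest-numbered state that keeps every Accept/Reject pair distinguishable — a pair clashes when both reach the same state with identical unread suffix — and to a fresh state only if none does.
a: 0a undefined. 0a->0: no, a/aa meet in 0. Open state 1: 0a->1.
b: 0b undefined. 0b->0: ok.
aa: 1a undefined. 1a->0: ok.
ab: 1b undefined. 1b->0: ok.
All examples now run through 2 states with every (state, symbol) defined. Accept strings end in {1}, Reject strings end in {0}; accept={1}.

states=2 start=0 accept={1} delta: 0a->1 0b->0 1a->0 1b->0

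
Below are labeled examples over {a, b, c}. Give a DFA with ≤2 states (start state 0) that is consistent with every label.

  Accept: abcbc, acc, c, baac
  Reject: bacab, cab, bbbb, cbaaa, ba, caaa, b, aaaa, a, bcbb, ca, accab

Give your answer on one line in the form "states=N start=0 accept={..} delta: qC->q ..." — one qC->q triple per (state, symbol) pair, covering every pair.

states=2 start=0 accept={1} delta: 0a->0 0b->0 0c->1 1a->0 1b->0 1c->1

Grow the machine one transition at a time. Run the examples from 0; the earliest place one falls off (shortest prefix, ties alphabetical) gets sent to the lowest-numbered state that keeps every Accept/Reject pair distinguishable — a pair clashes when both reach the same state with identical unread suffix — and to a fresh state only if none does.
a: 0a undefined. 0a->0: ok.
b: 0b undefined. 0b->0: ok.
c: 0c undefined. 0c->0: no, abcbc/bacab meet in 0. Open state 1: 0c->1.
ca: 1a undefined. 1a->0: ok.
cb: 1b undefined. 1b->0: ok.
acc: 1c undefined. 1c->0: no, acc/bacab meet in 0. 1c->1: ok.
All examples now run through 2 states with every (state, symbol) defined. Accept strings end in {1}, Reject strings end in {0}; accept={1}.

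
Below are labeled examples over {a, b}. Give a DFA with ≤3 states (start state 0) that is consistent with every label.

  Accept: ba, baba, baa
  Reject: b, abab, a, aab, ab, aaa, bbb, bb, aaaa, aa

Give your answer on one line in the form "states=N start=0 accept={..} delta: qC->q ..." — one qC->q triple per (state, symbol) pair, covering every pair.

State merging on the prefix tree: take the shortest (then alphabetical) example prefix whose next move is undefined and point that move at state 0, else 1, else 2, ...; a target is out if some Accept/Reject pair would then sit in one state with the same input left (inseparable). If every existing state is out, open a new one.
a: 0a undefined. 0a->0: ok.
b: 0b undefined. 0b->0: no, ba/b meet in 0. Open state 1: 0b->1.
ba: 1a undefined. 1a->0: no, ba/a meet in 0. 1a->1: no, ba/b meet in 1. Open state 2: 1a->2.
bb: 1b undefined. 1b->0: ok.
baa: 2a undefined. 2a->0: no, baa/a meet in 0. 2a->1: no, baa/b meet in 1. 2a->2: ok.
bab: 2b undefined. 2b->0: no, baba/abab meet in 0. 2b->1: ok.
All examples now run through 3 states with every (state, symbol) defined. Accept strings end in {2}, Reject strings end in {0,1}; accept={2}.

states=3 start=0 accept={2} delta: 0a->0 0b->1 1a->2 1b->0 2a->2 2b->1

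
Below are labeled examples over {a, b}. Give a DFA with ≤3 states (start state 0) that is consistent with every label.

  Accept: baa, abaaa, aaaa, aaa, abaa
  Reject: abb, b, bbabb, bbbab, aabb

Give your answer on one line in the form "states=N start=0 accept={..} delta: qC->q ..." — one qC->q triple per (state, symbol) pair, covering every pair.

states=2 start=0 accept={0} delta: 0a->0 0b->1 1a->0 1b->1

State merging on the prefix tree: take the shortest (then alphabetical) example prefix whose next move is undefined and point that move at state 0, else 1, else 2, ...; a target is out if some Accept/Reject pair would then sit in one state with the same input left (inseparable). If every existing state is out, open a new one.
a: 0a undefined. 0a->0: ok.
b: 0b undefined. 0b->0: no, baa/abb meet in 0. Open state 1: 0b->1.
ba: 1a undefined. 1a->0: ok.
bb: 1b undefined. 1b->0: no, baa/abb meet in 0. 1b->1: ok.
All examples now run through 2 states with every (state, symbol) defined. Accept strings end in {0}, Reject strings end in {1}; accept={0}.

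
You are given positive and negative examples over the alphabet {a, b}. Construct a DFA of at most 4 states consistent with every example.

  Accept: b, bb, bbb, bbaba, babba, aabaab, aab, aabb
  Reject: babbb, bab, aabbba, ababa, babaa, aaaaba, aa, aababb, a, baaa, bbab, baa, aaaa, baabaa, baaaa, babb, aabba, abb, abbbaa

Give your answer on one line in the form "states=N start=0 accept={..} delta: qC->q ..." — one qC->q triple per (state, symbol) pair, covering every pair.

State merging on the prefix tree: take the shortest (then alphabetical) example prefix whose next move is undefined and point that move at state 0, else 1, else 2, ...; a target is out if some Accept/Reject pair would then sit in one state with the same input left (inseparable). If every existing state is out, open a new one.
a: 0a undefined. 0a->0: no, bb/abb meet in 0 with "bb" left. Open state 1: 0a->1.
b: 0b undefined. 0b->0: ok.
aa: 1a undefined. 1a->0: no, b/aa meet in 0. 1a->1: no, bbaba/aaaaba meet in 1 with "ba" left. Open state 2: 1a->2.
ab: 1b undefined. 1b->0: no, b/babbb meet in 0. 1b->1: no, bbaba/aa meet in 2. 1b->2: no, bbaba/baaa meet in 2 with "a" left. Open state 3: 1b->3.
aaa: 2a undefined. 2a->0: no, b/baaa meet in 0. 2a->1: ok.
aab: 2b undefined. 2b->0: ok.
aba: 3a undefined. 3a->0: ok.
abb: 3b undefined. 3b->0: no, b/babbb meet in 0. 3b->1: no, babba/aa meet in 2. 3b->2: no, b/babbb meet in 0. 3b->3: ok.
All examples now run through 4 states with every (state, symbol) defined. Accept strings end in {0}, Reject strings end in {1,2,3}; accept={0}.

states=4 start=0 accept={0} delta: 0a->1 0b->0 1a->2 1b->3 2a->1 2b->0 3a->0 3b->3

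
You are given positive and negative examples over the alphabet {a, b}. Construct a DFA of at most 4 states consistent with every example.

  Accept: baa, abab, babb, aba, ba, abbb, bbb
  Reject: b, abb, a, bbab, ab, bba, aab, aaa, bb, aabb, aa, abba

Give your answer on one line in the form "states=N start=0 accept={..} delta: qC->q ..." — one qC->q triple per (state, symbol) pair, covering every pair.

states=4 start=0 accept={2} delta: 0a->0 0b->1 1a->2 1b->3 2a->2 2b->2 3a->0 3b->2

Fold the examples into a partial DFA from state 0: repeatedly fix the first undefined (state, symbol) met by the shortest-then-alphabetical prefix, trying targets in increasing order and rejecting any under which an Accept and a Reject string meet in one state with the same remainder; add a state when all current targets are rejected. Accepting states are where Accept strings end.
a: 0a undefined. 0a->0: ok.
b: 0b undefined. 0b->0: no, baa/b meet in 0. Open state 1: 0b->1.
ba: 1a undefined. 1a->0: no, baa/a meet in 0. 1a->1: no, baa/b meet in 1. Open state 2: 1a->2.
bb: 1b undefined. 1b->0: no, abbb/b meet in 1. 1b->1: no, abab/bbab meet in 2 with "b" left. 1b->2: no, baa/bba meet in 2 with "a" left. Open state 3: 1b->3.
baa: 2a undefined. 2a->0: no, baa/a meet in 0. 2a->1: no, baa/b meet in 1. 2a->2: ok.
bab: 2b undefined. 2b->0: no, abab/a meet in 0. 2b->1: no, abab/b meet in 1. 2b->2: ok.
bba: 3a undefined. 3a->0: ok.
bbb: 3b undefined. 3b->0: no, abbb/a meet in 0. 3b->1: no, abbb/b meet in 1. 3b->2: ok.
All examples now run through 4 states with every (state, symbol) defined. Accept strings end in {2}, Reject strings end in {0,1,3}; accept={2}.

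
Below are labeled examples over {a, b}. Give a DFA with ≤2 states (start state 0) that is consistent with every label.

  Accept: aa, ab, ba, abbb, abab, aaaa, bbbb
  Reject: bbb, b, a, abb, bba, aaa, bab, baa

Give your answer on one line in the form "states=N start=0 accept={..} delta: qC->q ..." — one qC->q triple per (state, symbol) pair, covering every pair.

states=2 start=0 accept={0} delta: 0a->1 0b->1 1a->0 1b->0

Grow the machine one transition at a time. Run the examples from 0; the earliest place one falls off (shortest prefix, ties alphabetical) gets sent to the lowest-numbered state that keeps every Accept/Reject pair distinguishable — a pair clashes when both reach the same state with identical unread suffix — and to a fresh state only if none does.
a: 0a undefined. 0a->0: no, aa/a meet in 0. Open state 1: 0a->1.
b: 0b undefined. 0b->0: no, aa/baa meet in 1 with "a" left. 0b->1: ok.
aa: 1a undefined. 1a->0: ok.
ab: 1b undefined. 1b->0: ok.
All examples now run through 2 states with every (state, symbol) defined. Accept strings end in {0}, Reject strings end in {1}; accept={0}.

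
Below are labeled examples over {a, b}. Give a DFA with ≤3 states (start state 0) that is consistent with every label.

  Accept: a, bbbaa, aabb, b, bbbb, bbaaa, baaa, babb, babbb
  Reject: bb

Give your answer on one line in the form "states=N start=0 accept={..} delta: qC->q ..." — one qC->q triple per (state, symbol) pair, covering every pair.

Fold the examples into a partial DFA from state 0: repeatedly fix the first undefined (state, symbol) met by the shortest-then-alphabetical prefix, trying targets in increasing order and rejecting any under which an Accept and a Reject string meet in one state with the same remainder; add a state when all current targets are rejected. Accepting states are where Accept strings end.
a: 0a undefined. 0a->0: no, aabb/bb meet in 0 with "bb" left. Open state 1: 0a->1.
b: 0b undefined. 0b->0: no, b/bb meet in 0. 0b->1: ok.
aa: 1a undefined. 1a->0: no, aabb/bb meet in 1 with "b" left. 1a->1: ok.
bb: 1b undefined. 1b->0: no, bbbb/bb meet in 0. 1b->1: no, a/bb meet in 1. Open state 2: 1b->2.
bba: 2a undefined. 2a->0: ok.
bbb: 2b undefined. 2b->0: ok.
All examples now run through 3 states with every (state, symbol) defined. Accept strings end in {0,1}, Reject strings end in {2}; accept={0,1}.

states=3 start=0 accept={0,1} delta: 0a->1 0b->1 1a->1 1b->2 2a->0 2b->0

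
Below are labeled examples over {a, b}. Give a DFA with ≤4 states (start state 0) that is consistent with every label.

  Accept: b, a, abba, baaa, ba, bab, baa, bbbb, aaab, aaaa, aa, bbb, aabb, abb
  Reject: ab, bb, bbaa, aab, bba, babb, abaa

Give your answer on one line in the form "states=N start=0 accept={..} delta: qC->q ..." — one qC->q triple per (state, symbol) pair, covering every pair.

states=4 start=0 accept={0,1,2} delta: 0a->1 0b->2 1a->2 1b->3 2a->0 2b->3 3a->3 3b->0

State merging on the prefix tree: take the shortest (then alphabetical) example prefix whose next move is undefined and point that move at state 0, else 1, else 2, ...; a target is out if some Accept/Reject pair would then sit in one state with the same input left (inseparable). If every existing state is out, open a new one.
a: 0a undefined. 0a->0: no, b/ab meet in 0 with "b" left. Open state 1: 0a->1.
b: 0b undefined. 0b->0: no, b/bb meet in 0. 0b->1: no, bab/aab meet in 1 with "ab" left. Open state 2: 0b->2.
aa: 1a undefined. 1a->0: no, b/aab meet in 2. 1a->1: no, aaab/ab meet in 1 with "b" left. 1a->2: ok.
ab: 1b undefined. 1b->0: no, b/abaa meet in 2. 1b->1: no, a/ab meet in 1. 1b->2: no, b/ab meet in 2. Open state 3: 1b->3.
ba: 2a undefined. 2a->0: ok.
bb: 2b undefined. 2b->0: no, b/bbaa meet in 2. 2b->1: no, b/bba meet in 2. 2b->2: no, b/bb meet in 2. 2b->3: ok.
aba: 3a undefined. 3a->0: no, a/bbaa meet in 1. 3a->1: no, b/bbaa meet in 2. 3a->2: no, b/bba meet in 2. 3a->3: ok.
abb: 3b undefined. 3b->0: ok.
All examples now run through 4 states with every (state, symbol) defined. Accept strings end in {0,1,2}, Reject strings end in {3}; accept={0,1,2}.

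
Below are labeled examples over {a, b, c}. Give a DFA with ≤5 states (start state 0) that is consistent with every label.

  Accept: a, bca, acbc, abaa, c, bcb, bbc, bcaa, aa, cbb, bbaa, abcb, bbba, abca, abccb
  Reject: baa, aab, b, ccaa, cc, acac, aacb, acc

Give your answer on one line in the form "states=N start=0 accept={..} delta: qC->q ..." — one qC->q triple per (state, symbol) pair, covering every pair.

states=5 start=0 accept={0,1,4} delta: 0a->1 0b->2 0c->1 1a->0 1b->3 1c->2 2a->2 2b->3 2c->3 3a->0 3b->0 3c->4 4a->0 4b->0 4c->3

State merging on the prefix tree: take the shortest (then alphabetical) example prefix whose next move is undefined and point that move at state 0, else 1, else 2, ...; a target is out if some Accept/Reject pair would then sit in one state with the same input left (inseparable). If every existing state is out, open a new one.
a: 0a undefined. 0a->0: no, abaa/baa meet in 0 with "baa" left. Open state 1: 0a->1.
b: 0b undefined. 0b->0: no, aa/baa meet in 1 with "a" left. 0b->1: no, a/b meet in 1. Open state 2: 0b->2.
c: 0c undefined. 0c->0: no, c/cc meet in 0. 0c->1: ok.
aa: 1a undefined. 1a->0: ok.
ab: 1b undefined. 1b->0: no, abaa/aacb meet in 0. 1b->1: no, a/aacb meet in 1. 1b->2: no, abaa/baa meet in 2 with "aa" left. Open state 3: 1b->3.
ac: 1c undefined. 1c->0: no, a/acc meet in 1. 1c->1: no, a/ccaa meet in 1. 1c->2: ok.
ba: 2a undefined. 2a->0: no, a/baa meet in 1. 2a->1: no, aa/baa meet in 0. 2a->2: ok.
bb: 2b undefined. 2b->0: no, bbba/baa meet in 2. 2b->1: no, acbc/baa meet in 2. 2b->2: no, acbc/acac meet in 2 with "c" left. 2b->3: ok.
bc: 2c undefined. 2c->0: no, bcb/baa meet in 2. 2c->1: no, a/acac meet in 1. 2c->2: no, bca/baa meet in 2. 2c->3: ok.
aba: 3a undefined. 3a->0: ok.
abc: 3c undefined. 3c->0: no, abcb/baa meet in 2. 3c->1: no, abcb/acac meet in 3. 3c->2: no, acbc/baa meet in 2. 3c->3: no, acbc/acac meet in 3. Open state 4: 3c->4.
bbb: 3b undefined. 3b->0: ok.
abca: 4a undefined. 4a->0: ok.
abcb: 4b undefined. 4b->0: ok.
abcc: 4c undefined. 4c->0: no, abccb/baa meet in 2. 4c->1: no, abccb/acac meet in 3. 4c->2: no, abccb/acac meet in 3. 4c->3: ok.
All examples now run through 5 states with every (state, symbol) defined. Accept strings end in {0,1,4}, Reject strings end in {2,3}; accept={0,1,4}.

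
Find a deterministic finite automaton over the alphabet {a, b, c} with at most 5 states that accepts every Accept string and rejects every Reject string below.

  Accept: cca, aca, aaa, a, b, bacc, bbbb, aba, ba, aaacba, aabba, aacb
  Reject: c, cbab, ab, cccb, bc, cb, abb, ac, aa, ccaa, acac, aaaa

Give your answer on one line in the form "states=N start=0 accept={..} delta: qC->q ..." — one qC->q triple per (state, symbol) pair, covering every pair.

Grow the machine one transition at a time. Run the examples from 0; the earliest place one falls off (shortest prefix, ties alphabetical) gets sent to the lowest-numbered state that keeps every Accept/Reject pair distinguishable — a pair clashes when both reach the same state with identical unread suffix — and to a fresh state only if none does.
a: 0a undefined. 0a->0: no, aaa/aa meet in 0. Open state 1: 0a->1.
b: 0b undefined. 0b->0: ok.
c: 0c undefined. 0c->0: no, b/c meet in 0. 0c->1: no, a/c meet in 1. Open state 2: 0c->2.
aa: 1a undefined. 1a->0: no, b/aa meet in 0. 1a->1: no, aaa/aa meet in 1. 1a->2: ok.
ab: 1b undefined. 1b->0: no, b/ab meet in 0. 1b->1: no, a/ab meet in 1. 1b->2: ok.
ac: 1c undefined. 1c->0: no, b/ac meet in 0. 1c->1: no, aca/c meet in 2. 1c->2: ok.
cb: 2b undefined. 2b->0: no, b/cb meet in 0. 2b->1: no, a/cbab meet in 1. 2b->2: ok.
cc: 2c undefined. 2c->0: ok.
aaa: 2a undefined. 2a->0: no, cca/aaaa meet in 1. 2a->1: ok.
All examples now run through 3 states with every (state, symbol) defined. Accept strings end in {0,1}, Reject strings end in {2}; accept={0,1}.

states=3 start=0 accept={0,1} delta: 0a->1 0b->0 0c->2 1a->2 1b->2 1c->2 2a->1 2b->2 2c->0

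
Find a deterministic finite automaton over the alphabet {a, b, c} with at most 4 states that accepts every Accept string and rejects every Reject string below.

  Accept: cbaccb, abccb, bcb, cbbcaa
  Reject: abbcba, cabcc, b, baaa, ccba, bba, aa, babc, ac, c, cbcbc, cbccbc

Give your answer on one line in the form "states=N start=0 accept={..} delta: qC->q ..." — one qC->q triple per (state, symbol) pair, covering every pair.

Fold the examples into a partial DFA from state 0: repeatedly fix the first undefined (state, symbol) met by the shortest-then-alphabetical prefix, trying targets in increasing order and rejecting any under which an Accept and a Reject string meet in one state with the same remainder; add a state when all current targets are rejected. Accepting states are where Accept strings end.
a: 0a undefined. 0a->0: ok.
b: 0b undefined. 0b->0: ok.
c: 0c undefined. 0c->0: no, cbaccb/abbcba meet in 0. Open state 1: 0c->1.
ca: 1a undefined. 1a->0: ok.
cb: 1b undefined. 1b->0: no, bcb/abbcba meet in 0. 1b->1: no, bcb/babc meet in 1. Open state 2: 1b->2.
cc: 1c undefined. 1c->0: no, abccb/cabcc meet in 0. 1c->1: ok.
cba: 2a undefined. 2a->0: ok.
cbb: 2b undefined. 2b->0: no, cbbcaa/abbcba meet in 0. 2b->1: no, cbbcaa/abbcba meet in 0. 2b->2: ok.
cbc: 2c undefined. 2c->0: no, cbbcaa/abbcba meet in 0. 2c->1: no, cbbcaa/abbcba meet in 0. 2c->2: no, cbaccb/cbcbc meet in 2. Open state 3: 2c->3.
cbcb: 3b undefined. 3b->0: ok.
cbcc: 3c undefined. 3c->0: ok.
cbbca: 3a undefined. 3a->0: no, cbbcaa/abbcba meet in 0. 3a->1: no, cbbcaa/abbcba meet in 0. 3a->2: no, cbbcaa/abbcba meet in 0. 3a->3: ok.
All examples now run through 4 states with every (state, symbol) defined. Accept strings end in {2,3}, Reject strings end in {0,1}; accept={2,3}.

states=4 start=0 accept={2,3} delta: 0a->0 0b->0 0c->1 1a->0 1b->2 1c->1 2a->0 2b->2 2c->3 3a->3 3b->0 3c->0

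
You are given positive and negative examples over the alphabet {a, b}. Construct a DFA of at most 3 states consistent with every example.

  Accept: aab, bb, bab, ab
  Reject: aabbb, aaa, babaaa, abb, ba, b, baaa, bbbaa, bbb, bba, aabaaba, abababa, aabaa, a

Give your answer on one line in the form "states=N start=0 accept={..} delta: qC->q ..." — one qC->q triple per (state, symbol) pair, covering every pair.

states=3 start=0 accept={2} delta: 0a->1 0b->1 1a->1 1b->2 2a->0 2b->0

Fold the examples into a partial DFA from state 0: repeatedly fix the first undefined (state, symbol) met by the shortest-then-alphabetical prefix, trying targets in increasing order and rejecting any under which an Accept and a Reject string meet in one state with the same remainder; add a state when all current targets are rejected. Accepting states are where Accept strings end.
a: 0a undefined. 0a->0: no, aab/b meet in 0 with "b" left. Open state 1: 0a->1.
b: 0b undefined. 0b->0: no, bb/b meet in 0. 0b->1: ok.
aa: 1a undefined. 1a->0: no, aab/aaa meet in 1. 1a->1: ok.
ab: 1b undefined. 1b->0: no, aab/aabbb meet in 0. 1b->1: no, aab/aabbb meet in 1. Open state 2: 1b->2.
aba: 2a undefined. 2a->0: ok.
abb: 2b undefined. 2b->0: ok.
All examples now run through 3 states with every (state, symbol) defined. Accept strings end in {2}, Reject strings end in {0,1}; accept={2}.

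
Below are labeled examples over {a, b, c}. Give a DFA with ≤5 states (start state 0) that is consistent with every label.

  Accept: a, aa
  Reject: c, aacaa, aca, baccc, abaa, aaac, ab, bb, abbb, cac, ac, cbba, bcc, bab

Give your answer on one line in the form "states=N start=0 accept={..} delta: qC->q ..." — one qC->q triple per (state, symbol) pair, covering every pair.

State merging on the prefix tree: take the shortest (then alphabetical) example prefix whose next move is undefined and point that move at state 0, else 1, else 2, ...; a target is out if some Accept/Reject pair would then sit in one state with the same input left (inseparable). If every existing state is out, open a new one.
a: 0a undefined. 0a->0: ok.
b: 0b undefined. 0b->0: no, a/abaa meet in 0. Open state 1: 0b->1.
c: 0c undefined. 0c->0: no, a/c meet in 0. 0c->1: ok.
ba: 1a undefined. 1a->0: no, a/aacaa meet in 0. 1a->1: ok.
bb: 1b undefined. 1b->0: no, a/bb meet in 0. 1b->1: ok.
bc: 1c undefined. 1c->0: no, a/baccc meet in 0. 1c->1: ok.
All examples now run through 2 states with every (state, symbol) defined. Accept strings end in {0}, Reject strings end in {1}; accept={0}.

states=2 start=0 accept={0} delta: 0a->0 0b->1 0c->1 1a->1 1b->1 1c->1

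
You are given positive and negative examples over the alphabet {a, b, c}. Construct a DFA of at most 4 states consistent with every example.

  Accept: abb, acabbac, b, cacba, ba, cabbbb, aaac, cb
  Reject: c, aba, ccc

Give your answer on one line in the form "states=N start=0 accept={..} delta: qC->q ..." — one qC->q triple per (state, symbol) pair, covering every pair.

Fold the examples into a partial DFA from state 0: repeatedly fix the first undefined (state, symbol) met by the shortest-then-alphabetical prefix, trying targets in increasing order and rejecting any under which an Accept and a Reject string meet in one state with the same remainder; add a state when all current targets are rejected. Accepting states are where Accept strings end.
a: 0a undefined. 0a->0: no, ba/aba meet in 0 with "ba" left. Open state 1: 0a->1.
b: 0b undefined. 0b->0: ok.
c: 0c undefined. 0c->0: no, b/c meet in 0. 0c->1: no, ba/c meet in 1. Open state 2: 0c->2.
aa: 1a undefined. 1a->0: ok.
ab: 1b undefined. 1b->0: no, ba/aba meet in 1. 1b->1: no, b/aba meet in 0. 1b->2: ok.
ac: 1c undefined. 1c->0: ok.
ca: 2a undefined. 2a->0: no, b/aba meet in 0. 2a->1: no, cacba/aba meet in 1. 2a->2: ok.
cb: 2b undefined. 2b->0: ok.
cc: 2c undefined. 2c->0: ok.
All examples now run through 3 states with every (state, symbol) defined. Accept strings end in {0,1}, Reject strings end in {2}; accept={0,1}.

states=3 start=0 accept={0,1} delta: 0a->1 0b->0 0c->2 1a->0 1b->2 1c->0 2a->2 2b->0 2c->0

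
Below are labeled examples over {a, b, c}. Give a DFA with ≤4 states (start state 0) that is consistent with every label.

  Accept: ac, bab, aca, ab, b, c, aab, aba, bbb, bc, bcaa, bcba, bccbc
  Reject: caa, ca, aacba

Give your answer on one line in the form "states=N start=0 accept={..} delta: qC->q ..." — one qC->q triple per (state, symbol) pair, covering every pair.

State merging on the prefix tree: take the shortest (then alphabetical) example prefix whose next move is undefined and point that move at state 0, else 1, else 2, ...; a target is out if some Accept/Reject pair would then sit in one state with the same input left (inseparable). If every existing state is out, open a new one.
a: 0a undefined. 0a->0: no, aca/ca meet in 0 with "ca" left. Open state 1: 0a->1.
b: 0b undefined. 0b->0: no, bcaa/caa meet in 0 with "caa" left. 0b->1: ok.
c: 0c undefined. 0c->0: no, b/ca meet in 1. 0c->1: ok.
aa: 1a undefined. 1a->0: no, bab/caa meet in 1. 1a->1: no, b/caa meet in 1. Open state 2: 1a->2.
ab: 1b undefined. 1b->0: ok.
ac: 1c undefined. 1c->0: no, bcaa/ca meet in 2. 1c->1: no, aca/ca meet in 2. 1c->2: no, ac/ca meet in 2. Open state 3: 1c->3.
aab: 2b undefined. 2b->0: ok.
aac: 2c undefined. 2c->0: ok.
aca: 3a undefined. 3a->0: ok.
bcb: 3b undefined. 3b->0: ok.
bcc: 3c undefined. 3c->0: ok.
caa: 2a undefined. 2a->0: no, bab/caa meet in 0. 2a->1: no, b/caa meet in 1. 2a->2: ok.
All examples now run through 4 states with every (state, symbol) defined. Accept strings end in {0,1,3}, Reject strings end in {2}; accept={0,1,3}.

states=4 start=0 accept={0,1,3} delta: 0a->1 0b->1 0c->1 1a->2 1b->0 1c->3 2a->2 2b->0 2c->0 3a->0 3b->0 3c->0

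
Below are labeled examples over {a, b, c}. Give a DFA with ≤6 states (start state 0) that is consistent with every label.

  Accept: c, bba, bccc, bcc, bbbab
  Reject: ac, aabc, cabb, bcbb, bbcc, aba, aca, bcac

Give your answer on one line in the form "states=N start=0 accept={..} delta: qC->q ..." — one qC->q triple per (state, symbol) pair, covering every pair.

Grow the machine one transition at a time. Run the examples from 0; the earliest place one falls off (shortest prefix, ties alphabetical) gets sent to the lowest-numbered state that keeps every Accept/Reject pair distinguishable — a pair clashes when both reach the same state with identical unread suffix — and to a fresh state only if none does.
a: 0a undefined. 0a->0: no, c/ac meet in 0 with "c" left. Open state 1: 0a->1.
b: 0b undefined. 0b->0: no, bcc/bbcc meet in 0 with "cc" left. 0b->1: no, bba/aba meet in 1 with "ba" left. Open state 2: 0b->2.
c: 0c undefined. 0c->0: ok.
aa: 1a undefined. 1a->0: ok.
ab: 1b undefined. 1b->0: ok.
ac: 1c undefined. 1c->0: no, c/ac meet in 0. 1c->1: no, c/aca meet in 0. 1c->2: ok.
bb: 2b undefined. 2b->0: no, c/bbcc meet in 0. 2b->1: ok.
bc: 2c undefined. 2c->0: no, c/aabc meet in 0. 2c->1: no, c/bcac meet in 0. 2c->2: no, c/bcbb meet in 0. Open state 3: 2c->3.
aca: 2a undefined. 2a->0: no, c/aca meet in 0. 2a->1: ok.
bca: 3a undefined. 3a->0: no, c/bcac meet in 0. 3a->1: ok.
bcb: 3b undefined. 3b->0: ok.
bcc: 3c undefined. 3c->0: ok.
All examples now run through 4 states with every (state, symbol) defined. Accept strings end in {0}, Reject strings end in {1,2,3}; accept={0}.

states=4 start=0 accept={0} delta: 0a->1 0b->2 0c->0 1a->0 1b->0 1c->2 2a->1 2b->1 2c->3 3a->1 3b->0 3c->0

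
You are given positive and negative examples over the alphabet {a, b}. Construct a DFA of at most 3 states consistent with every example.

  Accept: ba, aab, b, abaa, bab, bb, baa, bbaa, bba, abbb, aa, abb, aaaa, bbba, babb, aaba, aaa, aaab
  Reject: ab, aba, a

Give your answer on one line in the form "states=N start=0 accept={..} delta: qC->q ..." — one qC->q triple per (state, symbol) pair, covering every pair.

states=3 start=0 accept={2} delta: 0a->1 0b->2 1a->2 1b->0 2a->2 2b->2

State merging on the prefix tree: take the shortest (then alphabetical) example prefix whose next move is undefined and point that move at state 0, else 1, else 2, ...; a target is out if some Accept/Reject pair would then sit in one state with the same input left (inseparable). If every existing state is out, open a new one.
a: 0a undefined. 0a->0: no, ba/aba meet in 0 with "ba" left. Open state 1: 0a->1.
b: 0b undefined. 0b->0: no, ba/a meet in 1. 0b->1: no, b/a meet in 1. Open state 2: 0b->2.
aa: 1a undefined. 1a->0: no, aaa/a meet in 1. 1a->1: no, aab/ab meet in 1 with "b" left. 1a->2: ok.
ab: 1b undefined. 1b->0: ok.
ba: 2a undefined. 2a->0: no, ba/ab meet in 0. 2a->1: no, ba/aba meet in 1. 2a->2: ok.
bb: 2b undefined. 2b->0: no, aab/ab meet in 0. 2b->1: no, aab/aba meet in 1. 2b->2: ok.
All examples now run through 3 states with every (state, symbol) defined. Accept strings end in {2}, Reject strings end in {0,1}; accept={2}.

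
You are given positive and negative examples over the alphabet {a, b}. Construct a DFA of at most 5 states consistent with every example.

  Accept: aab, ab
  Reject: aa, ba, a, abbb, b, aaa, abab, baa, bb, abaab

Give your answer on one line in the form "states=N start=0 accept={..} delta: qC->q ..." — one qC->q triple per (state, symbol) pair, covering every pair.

Fold the examples into a partial DFA from state 0: repeatedly fix the first undefined (state, symbol) met by the shortest-then-alphabetical prefix, trying targets in increasing order and rejecting any under which an Accept and a Reject string meet in one state with the same remainder; add a state when all current targets are rejected. Accepting states are where Accept strings end.
a: 0a undefined. 0a->0: no, aab/b meet in 0 with "b" left. Open state 1: 0a->1.
b: 0b undefined. 0b->0: ok.
aa: 1a undefined. 1a->0: no, aab/aa meet in 0. 1a->1: ok.
ab: 1b undefined. 1b->0: no, aab/abbb meet in 0. 1b->1: no, aab/aa meet in 1. Open state 2: 1b->2.
aba: 2a undefined. 2a->0: no, aab/abaab meet in 2. 2a->1: no, aab/abab meet in 2. 2a->2: ok.
abb: 2b undefined. 2b->0: ok.
All examples now run through 3 states with every (state, symbol) defined. Accept strings end in {2}, Reject strings end in {0,1}; accept={2}.

states=3 start=0 accept={2} delta: 0a->1 0b->0 1a->1 1b->2 2a->2 2b->0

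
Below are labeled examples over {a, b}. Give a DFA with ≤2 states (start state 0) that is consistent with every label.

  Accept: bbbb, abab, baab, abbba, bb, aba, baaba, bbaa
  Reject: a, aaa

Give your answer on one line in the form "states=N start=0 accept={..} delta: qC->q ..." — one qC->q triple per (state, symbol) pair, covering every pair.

states=2 start=0 accept={1} delta: 0a->0 0b->1 1a->1 1b->1

State merging on the prefix tree: take the shortest (then alphabetical) example prefix whose next move is undefined and point that move at state 0, else 1, else 2, ...; a target is out if some Accept/Reject pair would then sit in one state with the same input left (inseparable). If every existing state is out, open a new one.
a: 0a undefined. 0a->0: ok.
b: 0b undefined. 0b->0: no, bbbb/a meet in 0. Open state 1: 0b->1.
ba: 1a undefined. 1a->0: no, aba/a meet in 0. 1a->1: ok.
bb: 1b undefined. 1b->0: no, bbbb/a meet in 0. 1b->1: ok.
All examples now run through 2 states with every (state, symbol) defined. Accept strings end in {1}, Reject strings end in {0}; accept={1}.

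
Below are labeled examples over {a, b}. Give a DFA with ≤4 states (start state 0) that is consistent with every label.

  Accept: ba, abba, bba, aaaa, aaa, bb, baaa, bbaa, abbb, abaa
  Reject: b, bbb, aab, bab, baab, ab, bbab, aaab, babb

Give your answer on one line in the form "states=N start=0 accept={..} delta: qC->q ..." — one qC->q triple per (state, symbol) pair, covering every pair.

State merging on the prefix tree: take the shortest (then alphabetical) example prefix whose next move is undefined and point that move at state 0, else 1, else 2, ...; a target is out if some Accept/Reject pair would then sit in one state with the same input left (inseparable). If every existing state is out, open a new one.
a: 0a undefined. 0a->0: no, abbb/bbb meet in 0 with "bbb" left. Open state 1: 0a->1.
b: 0b undefined. 0b->0: no, bb/b meet in 0. 0b->1: no, bb/ab meet in 1 with "b" left. Open state 2: 0b->2.
aa: 1a undefined. 1a->0: ok.
ab: 1b undefined. 1b->0: no, aaaa/ab meet in 0. 1b->1: no, aaa/ab meet in 1. 1b->2: no, abbb/bbb meet in 2 with "bb" left. Open state 3: 1b->3.
ba: 2a undefined. 2a->0: no, bb/babb meet in 2 with "b" left. 2a->1: ok.
bb: 2b undefined. 2b->0: ok.
aba: 3a undefined. 3a->0: ok.
abb: 3b undefined. 3b->0: no, aaaa/babb meet in 0. 3b->1: no, ba/babb meet in 1. 3b->2: ok.
All examples now run through 4 states with every (state, symbol) defined. Accept strings end in {0,1}, Reject strings end in {2,3}; accept={0,1}.

states=4 start=0 accept={0,1} delta: 0a->1 0b->2 1a->0 1b->3 2a->1 2b->0 3a->0 3b->2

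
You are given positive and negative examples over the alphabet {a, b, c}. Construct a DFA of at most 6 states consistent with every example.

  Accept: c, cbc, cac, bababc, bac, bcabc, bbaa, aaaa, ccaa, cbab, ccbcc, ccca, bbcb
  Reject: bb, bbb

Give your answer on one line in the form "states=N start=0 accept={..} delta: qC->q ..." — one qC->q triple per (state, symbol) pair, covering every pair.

Grow the machine one transition at a time. Run the examples from 0; the earliest place one falls off (shortest prefix, ties alphabetical) gets sent to the lowest-numbered state that keeps every Accept/Reject pair distinguishable — a pair clashes when both reach the same state with identical unread suffix — and to a fresh state only if none does.
a: 0a undefined. 0a->0: ok.
b: 0b undefined. 0b->0: no, bbaa/bb meet in 0. Open state 1: 0b->1.
c: 0c undefined. 0c->0: ok.
ba: 1a undefined. 1a->0: ok.
bb: 1b undefined. 1b->0: no, c/bb meet in 0. 1b->1: no, cbab/bb meet in 1. Open state 2: 1b->2.
bc: 1c undefined. 1c->0: ok.
bba: 2a undefined. 2a->0: ok.
bbb: 2b undefined. 2b->0: no, c/bbb meet in 0. 2b->1: no, cbab/bbb meet in 1. 2b->2: ok.
bbc: 2c undefined. 2c->0: ok.
All examples now run through 3 states with every (state, symbol) defined. Accept strings end in {0,1}, Reject strings end in {2}; accept={0,1}.

states=3 start=0 accept={0,1} delta: 0a->0 0b->1 0c->0 1a->0 1b->2 1c->0 2a->0 2b->2 2c->0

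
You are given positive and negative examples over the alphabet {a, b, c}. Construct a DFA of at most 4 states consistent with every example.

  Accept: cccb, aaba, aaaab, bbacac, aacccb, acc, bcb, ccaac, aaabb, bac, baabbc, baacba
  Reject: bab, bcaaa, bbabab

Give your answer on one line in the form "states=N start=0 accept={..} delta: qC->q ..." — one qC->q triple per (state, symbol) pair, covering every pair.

states=4 start=0 accept={0,1,2} delta: 0a->0 0b->1 0c->0 1a->2 1b->0 1c->1 2a->3 2b->3 2c->0 3a->3 3b->0 3c->0

Grow the machine one transition at a time. Run the examples from 0; the earliest place one falls off (shortest prefix, ties alphabetical) gets sent to the lowest-numbered state that keeps every Accept/Reject pair distinguishable — a pair clashes when both reach the same state with identical unread suffix — and to a fresh state only if none does.
a: 0a undefined. 0a->0: ok.
b: 0b undefined. 0b->0: no, aaba/bab meet in 0. Open state 1: 0b->1.
c: 0c undefined. 0c->0: ok.
ba: 1a undefined. 1a->0: no, cccb/bab meet in 1. 1a->1: no, aaabb/bab meet in 1 with "b" left. Open state 2: 1a->2.
bb: 1b undefined. 1b->0: ok.
bc: 1c undefined. 1c->0: no, bbacac/bcaaa meet in 0. 1c->1: ok.
baa: 2a undefined. 2a->0: no, bbacac/bcaaa meet in 0. 2a->1: no, aaba/bcaaa meet in 2. 2a->2: no, aaba/bcaaa meet in 2. Open state 3: 2a->3.
bab: 2b undefined. 2b->0: no, bbacac/bab meet in 0. 2b->1: no, cccb/bab meet in 1. 2b->2: no, aaba/bab meet in 2. 2b->3: ok.
bac: 2c undefined. 2c->0: ok.
baab: 3b undefined. 3b->0: ok.
baac: 3c undefined. 3c->0: ok.
bcaaa: 3a undefined. 3a->0: no, bbacac/bcaaa meet in 0. 3a->1: no, cccb/bcaaa meet in 1. 3a->2: no, aaba/bcaaa meet in 2. 3a->3: ok.
All examples now run through 4 states with every (state, symbol) defined. Accept strings end in {0,1,2}, Reject strings end in {3}; accept={0,1,2}.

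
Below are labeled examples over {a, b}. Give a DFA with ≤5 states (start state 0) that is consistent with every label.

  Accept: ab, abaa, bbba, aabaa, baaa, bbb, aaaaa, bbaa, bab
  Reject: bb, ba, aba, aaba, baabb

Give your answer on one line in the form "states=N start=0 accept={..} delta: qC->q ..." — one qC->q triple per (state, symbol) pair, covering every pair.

states=3 start=0 accept={0,1} delta: 0a->0 0b->1 1a->2 1b->2 2a->0 2b->0

Grow the machine one transition at a time. Run the examples from 0; the earliest place one falls off (shortest prefix, ties alphabetical) gets sent to the lowest-numbered state that keeps every Accept/Reject pair distinguishable — a pair clashes when both reach the same state with identical unread suffix — and to a fresh state only if none does.
a: 0a undefined. 0a->0: ok.
b: 0b undefined. 0b->0: no, ab/bb meet in 0. Open state 1: 0b->1.
ba: 1a undefined. 1a->0: no, abaa/ba meet in 0. 1a->1: no, ab/ba meet in 1. Open state 2: 1a->2.
bb: 1b undefined. 1b->0: no, bbba/ba meet in 2. 1b->1: no, ab/bb meet in 1. 1b->2: ok.
baa: 2a undefined. 2a->0: ok.
bab: 2b undefined. 2b->0: ok.
All examples now run through 3 states with every (state, symbol) defined. Accept strings end in {0,1}, Reject strings end in {2}; accept={0,1}.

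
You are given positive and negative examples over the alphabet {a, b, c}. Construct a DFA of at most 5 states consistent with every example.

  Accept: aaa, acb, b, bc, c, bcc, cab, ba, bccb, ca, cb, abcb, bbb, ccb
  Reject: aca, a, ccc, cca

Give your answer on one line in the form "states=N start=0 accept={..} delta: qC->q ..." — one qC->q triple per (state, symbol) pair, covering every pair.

states=5 start=0 accept={0,2,3} delta: 0a->1 0b->2 0c->3 1a->2 1b->0 1c->0 2a->0 2b->0 2c->0 3a->0 3b->0 3c->4 4a->1 4b->0 4c->1

Fold the examples into a partial DFA from state 0: repeatedly fix the first undefined (state, symbol) met by the shortest-then-alphabetical prefix, trying targets in increasing order and rejecting any under which an Accept and a Reject string meet in one state with the same remainder; add a state when all current targets are rejected. Accepting states are where Accept strings end.
a: 0a undefined. 0a->0: no, aaa/a meet in 0. Open state 1: 0a->1.
b: 0b undefined. 0b->0: no, ba/a meet in 1. 0b->1: no, b/a meet in 1. Open state 2: 0b->2.
c: 0c undefined. 0c->0: no, c/ccc meet in 0. 0c->1: no, c/a meet in 1. 0c->2: no, bcc/ccc meet in 2 with "cc" left. Open state 3: 0c->3.
aa: 1a undefined. 1a->0: no, aaa/a meet in 1. 1a->1: no, aaa/a meet in 1. 1a->2: ok.
ab: 1b undefined. 1b->0: ok.
ac: 1c undefined. 1c->0: ok.
ba: 2a undefined. 2a->0: ok.
bb: 2b undefined. 2b->0: ok.
bc: 2c undefined. 2c->0: ok.
ca: 3a undefined. 3a->0: ok.
cb: 3b undefined. 3b->0: ok.
cc: 3c undefined. 3c->0: no, c/ccc meet in 3. 3c->1: no, aaa/ccc meet in 0. 3c->2: no, aaa/ccc meet in 0. 3c->3: no, aaa/cca meet in 0. Open state 4: 3c->4.
cca: 4a undefined. 4a->0: no, aaa/cca meet in 0. 4a->1: ok.
ccb: 4b undefined. 4b->0: ok.
ccc: 4c undefined. 4c->0: no, aaa/ccc meet in 0. 4c->1: ok.
All examples now run through 5 states with every (state, symbol) defined. Accept strings end in {0,2,3}, Reject strings end in {1}; accept={0,2,3}.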